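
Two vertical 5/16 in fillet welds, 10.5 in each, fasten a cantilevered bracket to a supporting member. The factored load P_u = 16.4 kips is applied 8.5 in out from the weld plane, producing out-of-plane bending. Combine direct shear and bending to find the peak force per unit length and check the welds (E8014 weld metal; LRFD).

f_max ≈ 3.87 kip/in; adequate

E80XX → F_EXX = 80 ksi.
L_w = 2 × 10.5 = 21 in; section modulus (unit throat) S = 2 × L²/6 = 36.75 in².
Direct shear f_v = P/L_w = 16.4/21 = 0.781 kip/in.
Moment M = P × e = 16.4 × 8.5 = 139.4 kip·in; bending f_b = M/S = 3.793 kip/in.
f_max = √(f_v² + f_b²) = √(0.781² + 3.793²) = 3.873 kip/in.
φr_n = 0.75 × 0.6 × 80 × (0.707 × 0.3125) = 7.954 kip/in → adequate.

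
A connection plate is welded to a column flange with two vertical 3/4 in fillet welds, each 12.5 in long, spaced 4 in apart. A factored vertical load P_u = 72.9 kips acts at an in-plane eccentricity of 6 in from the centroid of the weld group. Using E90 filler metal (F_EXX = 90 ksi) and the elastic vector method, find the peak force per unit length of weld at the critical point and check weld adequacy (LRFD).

f_max ≈ 8.12 kip/in; adequate

Total weld length L_w = 25 in. Treat welds as unit-width lines.
Polar moment about centroid: J = 2[d³/12 + d(b/2)²] = 2[12.5³/12 + 12.5×2²] = 425.5 in³.
Direct shear f_v = P/L_w = 72.9 / 25 = 2.916 kip/in (vertical).
Torsion M = P·e = 72.9 × 6 = 437.4 kip·in.
Critical point at (x, y) = (2, 6.25) from centroid. f_tx = M·y/J = 6.424 kip/in; f_ty = M·x/J = 2.056 kip/in.
Resultant f_max = √[f_tx² + (f_v + f_ty)²] = √[6.424² + (2.916 + 2.056)²] = 8.124 kip/in.
Capacity per unit length: φr_n = 0.75 × 0.6 × 90 × (0.707 × 0.75) = 21.48 kip/in.
8.124 ≤ 21.48 → adequate.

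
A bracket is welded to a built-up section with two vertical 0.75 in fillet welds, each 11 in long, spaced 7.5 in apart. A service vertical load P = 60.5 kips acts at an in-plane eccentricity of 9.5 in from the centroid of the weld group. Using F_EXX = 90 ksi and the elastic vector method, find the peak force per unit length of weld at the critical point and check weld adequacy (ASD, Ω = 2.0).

Total weld length L_w = 22 in. Treat welds as unit-width lines.
Polar moment about centroid: J = 2[d³/12 + d(b/2)²] = 2[11³/12 + 11×3.75²] = 531.2 in³.
Direct shear f_v = P/L_w = 60.5 / 22 = 2.75 kip/in (vertical).
Torsion M = P·e = 60.5 × 9.5 = 574.75 kip·in.
Critical point at (x, y) = (3.75, 5.5) from centroid. f_tx = M·y/J = 5.951 kip/in; f_ty = M·x/J = 4.057 kip/in.
Resultant f_max = √[f_tx² + (f_v + f_ty)²] = √[5.951² + (2.75 + 4.057)²] = 9.042 kip/in.
Capacity per unit length: r_n/Ω = (1/2.0) × 0.6 × 90 × (0.707 × 0.75) = 14.32 kip/in.
9.042 ≤ 14.32 → adequate.

f_max ≈ 9.04 kip/in; adequate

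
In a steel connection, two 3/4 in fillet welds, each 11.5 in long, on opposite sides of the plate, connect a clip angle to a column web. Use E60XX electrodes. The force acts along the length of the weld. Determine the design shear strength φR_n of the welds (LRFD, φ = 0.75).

E60XX → F_EXX = 60 ksi.
Effective throat t_e = 0.707 × 0.75 = 0.5302 in.
Total length L = 23 in; A_we = 0.5302 × 23 = 12.2 in².
F_nw = 0.6 F_EXX = 0.6 × 60 = 36 ksi.
φR_n = 0.75 × 36 × 12.2 = 329.3 kip.

φR_n ≈ 329 kip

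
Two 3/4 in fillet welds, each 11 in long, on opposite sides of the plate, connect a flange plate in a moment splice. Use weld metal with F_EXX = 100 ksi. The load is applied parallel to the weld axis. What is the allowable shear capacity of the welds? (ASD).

R_n/Ω ≈ 350 kip

Effective throat t_e = 0.707 × 0.75 = 0.5302 in.
Total length L = 22 in; A_we = 0.5302 × 22 = 11.67 in².
F_nw = 0.6 F_EXX = 0.6 × 100 = 60 ksi.
R_n = 60 × 11.67 = 699.9 kip; R_n/Ω = 699.9/2.0 = 350 kip.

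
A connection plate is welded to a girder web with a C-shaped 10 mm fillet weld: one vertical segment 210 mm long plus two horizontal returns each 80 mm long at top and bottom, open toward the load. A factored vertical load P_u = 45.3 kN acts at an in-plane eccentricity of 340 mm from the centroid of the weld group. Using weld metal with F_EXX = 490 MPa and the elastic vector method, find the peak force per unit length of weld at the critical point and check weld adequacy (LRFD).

f_max ≈ 751 N/mm; adequate

Total weld length L_w = 370 mm. Treat welds as unit-width lines.
Centroid: x̄ = 2×80×40 / 370 = 17.3 mm from the vertical weld.
Polar moment about centroid: J = I_x + I_y = [210³/12 + 2×80×105²] + [210×17.3² + 2(80³/12 + 80×22.7²)] = 2766000 mm³.
Direct shear f_v = P/L_w = 45.3×10³ / 370 = 122.4 N/mm (vertical).
Torsion M = P·e = 45.3×10³ × 340 = 15402000 N·mm.
Critical point at (x, y) = (62.7, 105) from centroid. f_tx = M·y/J = 584.6 N/mm; f_ty = M·x/J = 349.1 N/mm.
Resultant f_max = √[f_tx² + (f_v + f_ty)²] = √[584.6² + (122.4 + 349.1)²] = 751.1 N/mm.
Capacity per unit length: φr_n = 0.75 × 0.6 × 490 × (0.707 × 10) = 1559 N/mm.
751.1 ≤ 1559 → adequate.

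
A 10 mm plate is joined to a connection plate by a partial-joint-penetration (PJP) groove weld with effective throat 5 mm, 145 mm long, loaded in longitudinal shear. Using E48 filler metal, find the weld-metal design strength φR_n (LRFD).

φR_n ≈ 157 kN

E48XX → F_EXX = 480 MPa.
Effective throat (given) t_e = 5 mm.
A_we = 5 × 145 = 725 mm².
F_nw = 0.6 F_EXX = 288 MPa.
φR_n = 0.75 × 288 × 725 × 10⁻³ = 156.6 kN.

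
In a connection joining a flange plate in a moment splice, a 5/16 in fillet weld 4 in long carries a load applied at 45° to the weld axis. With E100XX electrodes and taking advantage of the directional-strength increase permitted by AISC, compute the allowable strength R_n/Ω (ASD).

R_n/Ω ≈ 34.4 kip

E100XX → F_EXX = 100 ksi.
t_e = 0.707 × 0.3125 = 0.2209 in; A_we = 0.2209 × 4 = 0.8837 in².
Directional factor: 1.0 + 0.5 sin^1.5(45°) = 1.297.
F_nw = 0.6 × 100 × 1.297 = 77.84 ksi.
R_n/Ω = (77.84 × 0.8837) / 2.0 = 34.39 kip.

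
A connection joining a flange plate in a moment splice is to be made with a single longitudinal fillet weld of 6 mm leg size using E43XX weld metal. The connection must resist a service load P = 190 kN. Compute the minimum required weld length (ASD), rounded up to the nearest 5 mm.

L = 350 mm

E43XX → F_EXX = 430 MPa.
Throat t_e = 0.707 × 6 = 4.242 mm.
r_n/Ω = (0.6 × 430 × 4.242) / 2.0 = 547.2 N/mm = 0.5472 kN/mm.
L_req = P / (r_n/Ω) = 190 / 0.5472 = 347.2 mm total.
Round up → use L = 350 mm.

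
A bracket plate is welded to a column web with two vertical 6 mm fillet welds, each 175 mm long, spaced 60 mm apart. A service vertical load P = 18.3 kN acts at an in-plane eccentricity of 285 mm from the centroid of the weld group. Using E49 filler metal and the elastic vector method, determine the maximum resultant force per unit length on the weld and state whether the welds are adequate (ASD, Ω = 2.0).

E49XX → F_EXX = 490 MPa.
Total weld length L_w = 350 mm. Treat welds as unit-width lines.
Polar moment about centroid: J = 2[d³/12 + d(b/2)²] = 2[175³/12 + 175×30²] = 1208000 mm³.
Direct shear f_v = P/L_w = 18.3×10³ / 350 = 52.29 N/mm (vertical).
Torsion M = P·e = 18.3×10³ × 285 = 5215500 N·mm.
Critical point at (x, y) = (30, 87.5) from centroid. f_tx = M·y/J = 377.7 N/mm; f_ty = M·x/J = 129.5 N/mm.
Resultant f_max = √[f_tx² + (f_v + f_ty)²] = √[377.7² + (52.29 + 129.5)²] = 419.2 N/mm.
Capacity per unit length: r_n/Ω = (1/2.0) × 0.6 × 490 × (0.707 × 6) = 623.6 N/mm.
419.2 ≤ 623.6 → adequate.

f_max ≈ 419 N/mm; adequate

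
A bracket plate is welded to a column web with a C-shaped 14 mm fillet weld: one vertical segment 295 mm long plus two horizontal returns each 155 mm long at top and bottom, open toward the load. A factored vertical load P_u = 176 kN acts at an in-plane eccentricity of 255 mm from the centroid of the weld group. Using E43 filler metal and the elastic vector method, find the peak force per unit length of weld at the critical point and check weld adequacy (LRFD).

E43XX → F_EXX = 430 MPa.
Total weld length L_w = 605 mm. Treat welds as unit-width lines.
Centroid: x̄ = 2×155×77.5 / 605 = 39.71 mm from the vertical weld.
Polar moment about centroid: J = I_x + I_y = [295³/12 + 2×155×147.5²] + [295×39.71² + 2(155³/12 + 155×37.79²)] = 10410000 mm³.
Direct shear f_v = P/L_w = 176×10³ / 605 = 290.9 N/mm (vertical).
Torsion M = P·e = 176×10³ × 255 = 44880000 N·mm.
Critical point at (x, y) = (115.3, 147.5) from centroid. f_tx = M·y/J = 635.8 N/mm; f_ty = M·x/J = 496.9 N/mm.
Resultant f_max = √[f_tx² + (f_v + f_ty)²] = √[635.8² + (290.9 + 496.9)²] = 1012 N/mm.
Capacity per unit length: φr_n = 0.75 × 0.6 × 430 × (0.707 × 14) = 1915 N/mm.
1012 ≤ 1915 → adequate.

f_max ≈ 1010 N/mm; adequate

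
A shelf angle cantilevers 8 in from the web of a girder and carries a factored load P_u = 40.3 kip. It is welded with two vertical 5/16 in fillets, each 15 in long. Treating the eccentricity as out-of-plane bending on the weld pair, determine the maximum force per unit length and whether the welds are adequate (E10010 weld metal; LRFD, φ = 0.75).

f_max ≈ 4.5 kip/in; adequate

E100XX → F_EXX = 100 ksi.
L_w = 2 × 15 = 30 in; section modulus (unit throat) S = 2 × L²/6 = 75 in².
Direct shear f_v = P/L_w = 40.3/30 = 1.343 kip/in.
Moment M = P × e = 40.3 × 8 = 322.4 kip·in; bending f_b = M/S = 4.299 kip/in.
f_max = √(f_v² + f_b²) = √(1.343² + 4.299²) = 4.504 kip/in.
φr_n = 0.75 × 0.6 × 100 × (0.707 × 0.3125) = 9.942 kip/in → adequate.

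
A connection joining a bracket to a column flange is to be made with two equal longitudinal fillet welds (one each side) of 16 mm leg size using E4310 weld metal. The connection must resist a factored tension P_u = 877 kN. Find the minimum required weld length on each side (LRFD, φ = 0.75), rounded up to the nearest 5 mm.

L = 205 mm on each side

E43XX → F_EXX = 430 MPa.
Throat t_e = 0.707 × 16 = 11.31 mm.
φr_n = 0.75 × 0.6 × 430 × 11.31 × 10⁻³ = 2.189 kN/mm.
L_req = P_u / φr_n = 877 / 2.189 = 400.7 mm total.
Per side: 400.7 / 2 = 200.3 mm.
Round up → use L = 205 mm on each side.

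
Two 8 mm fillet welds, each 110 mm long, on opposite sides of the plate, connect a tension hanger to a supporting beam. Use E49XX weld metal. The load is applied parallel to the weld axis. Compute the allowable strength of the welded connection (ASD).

E49XX → F_EXX = 490 MPa.
Effective throat t_e = 0.707 × 8 = 5.656 mm.
Total length L = 220 mm; A_we = 5.656 × 220 = 1244 mm².
F_nw = 0.6 F_EXX = 0.6 × 490 = 294 MPa.
R_n = 294 × 1244 × 10⁻³ = 365.8 kN; R_n/Ω = 365.8/2.0 = 182.9 kN.

R_n/Ω ≈ 183 kN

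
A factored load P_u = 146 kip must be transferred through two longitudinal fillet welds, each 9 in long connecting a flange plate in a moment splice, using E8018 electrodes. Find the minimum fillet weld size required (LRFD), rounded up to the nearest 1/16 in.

E80XX → F_EXX = 80 ksi.
Total weld length L = 18 in.
Required throat t_e = P_u / (φ × 0.6 F_EXX × L) = 146 / (0.75 × 0.6 × 80 × 18) = 0.2253 in.
Required leg w = t_e / 0.707 = 0.3187 in → use 3/8 in.

w = 3/8 in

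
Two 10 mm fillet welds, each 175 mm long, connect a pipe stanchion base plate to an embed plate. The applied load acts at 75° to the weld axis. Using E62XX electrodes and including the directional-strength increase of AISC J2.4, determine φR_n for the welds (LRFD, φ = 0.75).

E62XX → F_EXX = 620 MPa.
t_e = 0.707 × 10 = 7.07 mm; A_we = 7.07 × 350 = 2474 mm².
Directional factor: 1.0 + 0.5 sin^1.5(75°) = 1.475.
F_nw = 0.6 × 620 × 1.475 = 548.6 MPa.
φR_n = 0.75 × 548.6 × 2474 × 10⁻³ = 1018 kN.

φR_n ≈ 1020 kN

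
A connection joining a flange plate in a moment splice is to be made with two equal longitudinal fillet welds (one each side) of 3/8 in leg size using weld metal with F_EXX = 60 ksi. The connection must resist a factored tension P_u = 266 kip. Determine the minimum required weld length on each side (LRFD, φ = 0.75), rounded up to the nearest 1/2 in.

Throat t_e = 0.707 × 0.375 = 0.2651 in.
φr_n = 0.75 × 0.6 × 60 × 0.2651 = 7.158 kip/in.
L_req = P_u / φr_n = 266 / 7.158 = 37.16 in total.
Per side: 37.16 / 2 = 18.58 in.
Round up → use L = 19 in on each side.

L = 19 in on each side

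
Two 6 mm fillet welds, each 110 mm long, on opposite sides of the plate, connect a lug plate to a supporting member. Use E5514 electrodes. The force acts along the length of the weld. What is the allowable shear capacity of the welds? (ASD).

R_n/Ω ≈ 154 kN

E55XX → F_EXX = 550 MPa.
Effective throat t_e = 0.707 × 6 = 4.242 mm.
Total length L = 220 mm; A_we = 4.242 × 220 = 933.2 mm².
F_nw = 0.6 F_EXX = 0.6 × 550 = 330 MPa.
R_n = 330 × 933.2 × 10⁻³ = 308 kN; R_n/Ω = 308/2.0 = 154 kN.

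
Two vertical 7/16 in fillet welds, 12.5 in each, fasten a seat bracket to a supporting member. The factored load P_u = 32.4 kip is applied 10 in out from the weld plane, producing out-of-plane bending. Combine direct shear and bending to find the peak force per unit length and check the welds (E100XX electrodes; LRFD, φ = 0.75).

f_max ≈ 6.35 kip/in; adequate

E100XX → F_EXX = 100 ksi.
L_w = 2 × 12.5 = 25 in; section modulus (unit throat) S = 2 × L²/6 = 52.08 in².
Direct shear f_v = P/L_w = 32.4/25 = 1.296 kip/in.
Moment M = P × e = 32.4 × 10 = 324 kip·in; bending f_b = M/S = 6.221 kip/in.
f_max = √(f_v² + f_b²) = √(1.296² + 6.221²) = 6.354 kip/in.
φr_n = 0.75 × 0.6 × 100 × (0.707 × 0.4375) = 13.92 kip/in → adequate.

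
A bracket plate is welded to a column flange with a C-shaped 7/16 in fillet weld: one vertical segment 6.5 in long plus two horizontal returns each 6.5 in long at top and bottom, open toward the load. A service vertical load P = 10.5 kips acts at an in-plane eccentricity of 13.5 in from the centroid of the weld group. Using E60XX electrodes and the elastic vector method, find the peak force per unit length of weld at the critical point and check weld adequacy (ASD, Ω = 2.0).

f_max ≈ 3.5 kip/in; adequate

E60XX → F_EXX = 60 ksi.
Total weld length L_w = 19.5 in. Treat welds as unit-width lines.
Centroid: x̄ = 2×6.5×3.25 / 19.5 = 2.167 in from the vertical weld.
Polar moment about centroid: J = I_x + I_y = [6.5³/12 + 2×6.5×3.25²] + [6.5×2.167² + 2(6.5³/12 + 6.5×1.083²)] = 251.7 in³.
Direct shear f_v = P/L_w = 10.5 / 19.5 = 0.5385 kip/in (vertical).
Torsion M = P·e = 10.5 × 13.5 = 141.75 kip·in.
Critical point at (x, y) = (4.333, 3.25) from centroid. f_tx = M·y/J = 1.83 kip/in; f_ty = M·x/J = 2.44 kip/in.
Resultant f_max = √[f_tx² + (f_v + f_ty)²] = √[1.83² + (0.5385 + 2.44)²] = 3.496 kip/in.
Capacity per unit length: r_n/Ω = (1/2.0) × 0.6 × 60 × (0.707 × 0.4375) = 5.568 kip/in.
3.496 ≤ 5.568 → adequate.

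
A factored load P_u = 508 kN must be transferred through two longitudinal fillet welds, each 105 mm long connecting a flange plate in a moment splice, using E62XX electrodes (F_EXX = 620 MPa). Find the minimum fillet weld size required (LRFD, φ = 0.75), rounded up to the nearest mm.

w = 13 mm

Total weld length L = 210 mm.
Required throat t_e = P_u / (φ × 0.6 F_EXX × L) = 508 / (0.75 × 0.6 × 620 × 210 × 10⁻³) = 8.67 mm.
Required leg w = t_e / 0.707 = 12.26 mm → use 13 mm.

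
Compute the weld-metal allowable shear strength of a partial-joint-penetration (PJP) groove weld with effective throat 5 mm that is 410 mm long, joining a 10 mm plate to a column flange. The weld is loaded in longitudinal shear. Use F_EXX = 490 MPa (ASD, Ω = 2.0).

R_n/Ω ≈ 301 kN

Effective throat (given) t_e = 5 mm.
A_we = 5 × 410 = 2050 mm².
F_nw = 0.6 F_EXX = 294 MPa.
R_n/Ω = (294 × 2050) / 2.0 × 10⁻³ = 301.4 kN.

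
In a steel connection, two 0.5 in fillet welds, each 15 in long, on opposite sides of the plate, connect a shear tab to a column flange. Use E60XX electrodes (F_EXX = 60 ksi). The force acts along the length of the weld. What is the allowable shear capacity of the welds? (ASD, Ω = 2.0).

Effective throat t_e = 0.707 × 0.5 = 0.3535 in.
Total length L = 30 in; A_we = 0.3535 × 30 = 10.6 in².
F_nw = 0.6 F_EXX = 0.6 × 60 = 36 ksi.
R_n = 36 × 10.6 = 381.8 kips; R_n/Ω = 381.8/2.0 = 190.9 kips.

R_n/Ω ≈ 191 kips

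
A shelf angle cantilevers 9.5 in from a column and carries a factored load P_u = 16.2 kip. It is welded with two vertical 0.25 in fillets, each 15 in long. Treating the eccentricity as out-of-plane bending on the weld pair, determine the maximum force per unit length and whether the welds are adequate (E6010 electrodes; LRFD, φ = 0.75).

f_max ≈ 2.12 kip/in; adequate

E60XX → F_EXX = 60 ksi.
L_w = 2 × 15 = 30 in; section modulus (unit throat) S = 2 × L²/6 = 75 in².
Direct shear f_v = P/L_w = 16.2/30 = 0.54 kip/in.
Moment M = P × e = 16.2 × 9.5 = 153.9 kip·in; bending f_b = M/S = 2.052 kip/in.
f_max = √(f_v² + f_b²) = √(0.54² + 2.052²) = 2.122 kip/in.
φr_n = 0.75 × 0.6 × 60 × (0.707 × 0.25) = 4.772 kip/in → adequate.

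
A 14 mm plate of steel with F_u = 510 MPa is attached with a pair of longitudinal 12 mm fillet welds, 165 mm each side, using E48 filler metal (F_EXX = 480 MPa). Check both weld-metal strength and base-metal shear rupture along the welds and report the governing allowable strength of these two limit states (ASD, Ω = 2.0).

R_n/Ω ≈ 403 kN (weld metal governs)

t_e = 0.707 × 12 = 8.484 mm; L = 330 mm.
Weld metal: R_n/Ω = (1/2.0) × 0.6 × 480 × 8.484 × 330 × 10⁻³ = 403.2 kN.
Base metal (shear rupture): R_n/Ω = (1/2.0) × 0.6 × 510 × 14 × 330 × 10⁻³ = 706.9 kN.
Governing: weld metal.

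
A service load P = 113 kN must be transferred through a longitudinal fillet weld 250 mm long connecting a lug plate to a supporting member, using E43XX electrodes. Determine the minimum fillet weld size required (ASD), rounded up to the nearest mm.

w = 5 mm

E43XX → F_EXX = 430 MPa.
Total weld length L = 250 mm.
Required throat t_e = P × Ω / (0.6 F_EXX × L) = 113 × 2.0 / (0.6 × 430 × 250 × 10⁻³) = 3.504 mm.
Required leg w = t_e / 0.707 = 4.956 mm → use 5 mm.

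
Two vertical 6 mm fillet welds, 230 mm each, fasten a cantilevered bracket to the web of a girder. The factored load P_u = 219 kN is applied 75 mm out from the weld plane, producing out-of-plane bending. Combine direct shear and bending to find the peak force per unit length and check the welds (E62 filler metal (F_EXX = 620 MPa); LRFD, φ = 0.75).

f_max ≈ 1050 N/mm; adequate

L_w = 2 × 230 = 460 mm; section modulus (unit throat) S = 2 × L²/6 = 17630 mm².
Direct shear f_v = P/L_w = 219×10³/460 = 476.1 N/mm.
Moment M = P × e = 219×10³ × 75 = 16425000 N·mm; bending f_b = M/S = 931.5 N/mm.
f_max = √(f_v² + f_b²) = √(476.1² + 931.5²) = 1046 N/mm.
φr_n = 0.75 × 0.6 × 620 × (0.707 × 6) = 1184 N/mm → adequate.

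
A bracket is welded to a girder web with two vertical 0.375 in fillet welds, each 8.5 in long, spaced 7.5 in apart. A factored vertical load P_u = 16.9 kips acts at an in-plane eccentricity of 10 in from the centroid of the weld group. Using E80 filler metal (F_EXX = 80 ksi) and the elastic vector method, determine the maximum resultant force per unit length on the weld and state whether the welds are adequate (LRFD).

f_max ≈ 3.54 kip/in; adequate

Total weld length L_w = 17 in. Treat welds as unit-width lines.
Polar moment about centroid: J = 2[d³/12 + d(b/2)²] = 2[8.5³/12 + 8.5×3.75²] = 341.4 in³.
Direct shear f_v = P/L_w = 16.9 / 17 = 0.9941 kip/in (vertical).
Torsion M = P·e = 16.9 × 10 = 169 kip·in.
Critical point at (x, y) = (3.75, 4.25) from centroid. f_tx = M·y/J = 2.104 kip/in; f_ty = M·x/J = 1.856 kip/in.
Resultant f_max = √[f_tx² + (f_v + f_ty)²] = √[2.104² + (0.9941 + 1.856)²] = 3.543 kip/in.
Capacity per unit length: φr_n = 0.75 × 0.6 × 80 × (0.707 × 0.375) = 9.544 kip/in.
3.543 ≤ 9.544 → adequate.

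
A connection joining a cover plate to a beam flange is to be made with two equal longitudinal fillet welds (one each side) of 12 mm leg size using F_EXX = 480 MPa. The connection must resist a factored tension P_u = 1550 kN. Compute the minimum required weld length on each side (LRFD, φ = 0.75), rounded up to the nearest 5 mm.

L = 425 mm on each side

Throat t_e = 0.707 × 12 = 8.484 mm.
φr_n = 0.75 × 0.6 × 480 × 8.484 × 10⁻³ = 1.833 kN/mm.
L_req = P_u / φr_n = 1550 / 1.833 = 845.8 mm total.
Per side: 845.8 / 2 = 422.9 mm.
Round up → use L = 425 mm on each side.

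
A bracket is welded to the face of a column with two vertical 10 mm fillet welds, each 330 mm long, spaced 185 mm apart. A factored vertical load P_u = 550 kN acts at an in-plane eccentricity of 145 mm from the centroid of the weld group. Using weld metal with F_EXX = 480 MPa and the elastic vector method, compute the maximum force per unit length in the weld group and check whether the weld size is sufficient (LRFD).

Total weld length L_w = 660 mm. Treat welds as unit-width lines.
Polar moment about centroid: J = 2[d³/12 + d(b/2)²] = 2[330³/12 + 330×92.5²] = 11640000 mm³.
Direct shear f_v = P/L_w = 550×10³ / 660 = 833.3 N/mm (vertical).
Torsion M = P·e = 550×10³ × 145 = 79750000 N·mm.
Critical point at (x, y) = (92.5, 165) from centroid. f_tx = M·y/J = 1131 N/mm; f_ty = M·x/J = 633.9 N/mm.
Resultant f_max = √[f_tx² + (f_v + f_ty)²] = √[1131² + (833.3 + 633.9)²] = 1852 N/mm.
Capacity per unit length: φr_n = 0.75 × 0.6 × 480 × (0.707 × 10) = 1527 N/mm.
1852 > 1527 → NOT adequate.

f_max ≈ 1850 N/mm; NOT adequate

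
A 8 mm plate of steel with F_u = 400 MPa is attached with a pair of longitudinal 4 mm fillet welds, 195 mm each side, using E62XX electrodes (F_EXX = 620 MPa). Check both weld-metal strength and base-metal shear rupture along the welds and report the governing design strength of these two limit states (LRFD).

φR_n ≈ 308 kN (weld metal governs)

t_e = 0.707 × 4 = 2.828 mm; L = 390 mm.
Weld metal: φR_n = 0.75 × 0.6 × 620 × 2.828 × 390 × 10⁻³ = 307.7 kN.
Base metal (shear rupture): φR_n = 0.75 × 0.6 × 400 × 8 × 390 × 10⁻³ = 561.6 kN.
Governing: weld metal.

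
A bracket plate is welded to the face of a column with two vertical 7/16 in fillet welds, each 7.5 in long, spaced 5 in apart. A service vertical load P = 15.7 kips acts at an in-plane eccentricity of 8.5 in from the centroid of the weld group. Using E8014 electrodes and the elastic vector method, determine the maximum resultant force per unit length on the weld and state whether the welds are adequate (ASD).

f_max ≈ 4.33 kip/in; adequate

E80XX → F_EXX = 80 ksi.
Total weld length L_w = 15 in. Treat welds as unit-width lines.
Polar moment about centroid: J = 2[d³/12 + d(b/2)²] = 2[7.5³/12 + 7.5×2.5²] = 164.1 in³.
Direct shear f_v = P/L_w = 15.7 / 15 = 1.047 kip/in (vertical).
Torsion M = P·e = 15.7 × 8.5 = 133.45 kip·in.
Critical point at (x, y) = (2.5, 3.75) from centroid. f_tx = M·y/J = 3.05 kip/in; f_ty = M·x/J = 2.034 kip/in.
Resultant f_max = √[f_tx² + (f_v + f_ty)²] = √[3.05² + (1.047 + 2.034)²] = 4.335 kip/in.
Capacity per unit length: r_n/Ω = (1/2.0) × 0.6 × 80 × (0.707 × 0.4375) = 7.423 kip/in.
4.335 ≤ 7.423 → adequate.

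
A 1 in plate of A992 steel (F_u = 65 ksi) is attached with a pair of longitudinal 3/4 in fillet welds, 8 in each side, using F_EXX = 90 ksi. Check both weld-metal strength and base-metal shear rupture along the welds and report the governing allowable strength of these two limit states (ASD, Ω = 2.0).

R_n/Ω ≈ 229 kip (weld metal governs)

t_e = 0.707 × 0.75 = 0.5302 in; L = 16 in.
Weld metal: R_n/Ω = (1/2.0) × 0.6 × 90 × 0.5302 × 16 = 229.1 kip.
Base metal (shear rupture): R_n/Ω = (1/2.0) × 0.6 × 65 × 1 × 16 = 312 kip.
Governing: weld metal.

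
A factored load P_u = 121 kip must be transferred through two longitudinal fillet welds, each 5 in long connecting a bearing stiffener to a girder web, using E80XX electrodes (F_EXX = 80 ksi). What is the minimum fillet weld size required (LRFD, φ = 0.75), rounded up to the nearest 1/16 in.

Total weld length L = 10 in.
Required throat t_e = P_u / (φ × 0.6 F_EXX × L) = 121 / (0.75 × 0.6 × 80 × 10) = 0.3361 in.
Required leg w = t_e / 0.707 = 0.4754 in → use 1/2 in.

w = 1/2 in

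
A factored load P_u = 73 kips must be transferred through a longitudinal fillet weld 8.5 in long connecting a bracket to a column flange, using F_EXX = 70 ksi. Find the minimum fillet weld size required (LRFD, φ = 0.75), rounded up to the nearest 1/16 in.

Total weld length L = 8.5 in.
Required throat t_e = P_u / (φ × 0.6 F_EXX × L) = 73 / (0.75 × 0.6 × 70 × 8.5) = 0.2726 in.
Required leg w = t_e / 0.707 = 0.3856 in → use 7/16 in.

w = 7/16 in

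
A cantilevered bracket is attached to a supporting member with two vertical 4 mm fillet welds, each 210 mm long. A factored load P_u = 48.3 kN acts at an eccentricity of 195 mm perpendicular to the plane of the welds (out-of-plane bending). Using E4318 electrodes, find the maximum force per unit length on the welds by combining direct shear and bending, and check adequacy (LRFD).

E43XX → F_EXX = 430 MPa.
L_w = 2 × 210 = 420 mm; section modulus (unit throat) S = 2 × L²/6 = 14700 mm².
Direct shear f_v = P/L_w = 48.3×10³/420 = 115 N/mm.
Moment M = P × e = 48.3×10³ × 195 = 9418500 N·mm; bending f_b = M/S = 640.7 N/mm.
f_max = √(f_v² + f_b²) = √(115² + 640.7²) = 651 N/mm.
φr_n = 0.75 × 0.6 × 430 × (0.707 × 4) = 547.2 N/mm → NOT adequate.

f_max ≈ 651 N/mm; NOT adequate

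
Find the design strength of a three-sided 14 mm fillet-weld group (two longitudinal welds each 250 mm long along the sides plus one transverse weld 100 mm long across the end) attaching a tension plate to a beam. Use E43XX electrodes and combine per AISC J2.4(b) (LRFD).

φR_n ≈ 1150 kN

E43XX → F_EXX = 430 MPa.
t_e = 0.707 × 14 = 9.898 mm.
R_nwl = 0.6 × 430 × 9.898 × 500 × 10⁻³ = 1277 kN (longitudinal, 2 welds).
R_nwt = 0.6 × 430 × 9.898 × 100 × 10⁻³ = 255.4 kN (transverse, base value).
(i) R_nwl + R_nwt = 1532 kN; (ii) 0.85 R_nwl + 1.5 R_nwt = 1468 kN.
R_n = max = 1532 kN [governs: (i)]; φR_n = 1149 kN.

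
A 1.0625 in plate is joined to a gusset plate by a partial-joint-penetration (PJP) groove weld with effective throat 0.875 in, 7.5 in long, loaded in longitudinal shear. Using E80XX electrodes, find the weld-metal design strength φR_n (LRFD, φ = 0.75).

E80XX → F_EXX = 80 ksi.
Effective throat (given) t_e = 0.875 in.
A_we = 0.875 × 7.5 = 6.562 in².
F_nw = 0.6 F_EXX = 48 ksi.
φR_n = 0.75 × 48 × 6.562 = 236.2 kip.

φR_n ≈ 236 kip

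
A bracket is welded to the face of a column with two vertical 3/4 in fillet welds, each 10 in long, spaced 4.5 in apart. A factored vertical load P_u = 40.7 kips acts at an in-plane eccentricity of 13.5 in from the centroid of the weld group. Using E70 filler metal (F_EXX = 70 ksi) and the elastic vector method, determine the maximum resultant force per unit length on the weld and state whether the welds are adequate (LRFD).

Total weld length L_w = 20 in. Treat welds as unit-width lines.
Polar moment about centroid: J = 2[d³/12 + d(b/2)²] = 2[10³/12 + 10×2.25²] = 267.9 in³.
Direct shear f_v = P/L_w = 40.7 / 20 = 2.035 kip/in (vertical).
Torsion M = P·e = 40.7 × 13.5 = 549.45 kip·in.
Critical point at (x, y) = (2.25, 5) from centroid. f_tx = M·y/J = 10.25 kip/in; f_ty = M·x/J = 4.614 kip/in.
Resultant f_max = √[f_tx² + (f_v + f_ty)²] = √[10.25² + (2.035 + 4.614)²] = 12.22 kip/in.
Capacity per unit length: φr_n = 0.75 × 0.6 × 70 × (0.707 × 0.75) = 16.7 kip/in.
12.22 ≤ 16.7 → adequate.

f_max ≈ 12.2 kip/in; adequate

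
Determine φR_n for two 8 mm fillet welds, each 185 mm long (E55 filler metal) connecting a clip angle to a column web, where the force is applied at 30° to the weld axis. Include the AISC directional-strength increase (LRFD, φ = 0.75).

φR_n ≈ 610 kN

E55XX → F_EXX = 550 MPa.
t_e = 0.707 × 8 = 5.656 mm; A_we = 5.656 × 370 = 2093 mm².
Directional factor: 1.0 + 0.5 sin^1.5(30°) = 1.177.
F_nw = 0.6 × 550 × 1.177 = 388.3 MPa.
φR_n = 0.75 × 388.3 × 2093 × 10⁻³ = 609.5 kN.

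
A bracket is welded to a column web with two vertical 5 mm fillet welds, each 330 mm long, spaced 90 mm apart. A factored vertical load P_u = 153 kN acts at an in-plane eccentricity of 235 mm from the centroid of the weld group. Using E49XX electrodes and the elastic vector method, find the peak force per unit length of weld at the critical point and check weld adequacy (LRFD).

f_max ≈ 928 N/mm; NOT adequate

E49XX → F_EXX = 490 MPa.
Total weld length L_w = 660 mm. Treat welds as unit-width lines.
Polar moment about centroid: J = 2[d³/12 + d(b/2)²] = 2[330³/12 + 330×45²] = 7326000 mm³.
Direct shear f_v = P/L_w = 153×10³ / 660 = 231.8 N/mm (vertical).
Torsion M = P·e = 153×10³ × 235 = 35955000 N·mm.
Critical point at (x, y) = (45, 165) from centroid. f_tx = M·y/J = 809.8 N/mm; f_ty = M·x/J = 220.9 N/mm.
Resultant f_max = √[f_tx² + (f_v + f_ty)²] = √[809.8² + (231.8 + 220.9)²] = 927.7 N/mm.
Capacity per unit length: φr_n = 0.75 × 0.6 × 490 × (0.707 × 5) = 779.5 N/mm.
927.7 > 779.5 → NOT adequate.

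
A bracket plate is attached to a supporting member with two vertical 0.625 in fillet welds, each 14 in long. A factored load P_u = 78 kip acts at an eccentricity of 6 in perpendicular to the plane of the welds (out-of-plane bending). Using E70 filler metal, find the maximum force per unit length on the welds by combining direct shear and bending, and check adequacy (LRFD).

E70XX → F_EXX = 70 ksi.
L_w = 2 × 14 = 28 in; section modulus (unit throat) S = 2 × L²/6 = 65.33 in².
Direct shear f_v = P/L_w = 78/28 = 2.786 kip/in.
Moment M = P × e = 78 × 6 = 468 kip·in; bending f_b = M/S = 7.163 kip/in.
f_max = √(f_v² + f_b²) = √(2.786² + 7.163²) = 7.686 kip/in.
φr_n = 0.75 × 0.6 × 70 × (0.707 × 0.625) = 13.92 kip/in → adequate.

f_max ≈ 7.69 kip/in; adequate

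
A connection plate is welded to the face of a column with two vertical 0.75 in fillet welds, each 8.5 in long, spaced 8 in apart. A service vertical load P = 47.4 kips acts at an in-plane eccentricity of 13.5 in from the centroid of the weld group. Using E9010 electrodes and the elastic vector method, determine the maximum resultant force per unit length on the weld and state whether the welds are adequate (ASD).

E90XX → F_EXX = 90 ksi.
Total weld length L_w = 17 in. Treat welds as unit-width lines.
Polar moment about centroid: J = 2[d³/12 + d(b/2)²] = 2[8.5³/12 + 8.5×4²] = 374.4 in³.
Direct shear f_v = P/L_w = 47.4 / 17 = 2.788 kip/in (vertical).
Torsion M = P·e = 47.4 × 13.5 = 639.9 kip·in.
Critical point at (x, y) = (4, 4.25) from centroid. f_tx = M·y/J = 7.265 kip/in; f_ty = M·x/J = 6.837 kip/in.
Resultant f_max = √[f_tx² + (f_v + f_ty)²] = √[7.265² + (2.788 + 6.837)²] = 12.06 kip/in.
Capacity per unit length: r_n/Ω = (1/2.0) × 0.6 × 90 × (0.707 × 0.75) = 14.32 kip/in.
12.06 ≤ 14.32 → adequate.

f_max ≈ 12.1 kip/in; adequate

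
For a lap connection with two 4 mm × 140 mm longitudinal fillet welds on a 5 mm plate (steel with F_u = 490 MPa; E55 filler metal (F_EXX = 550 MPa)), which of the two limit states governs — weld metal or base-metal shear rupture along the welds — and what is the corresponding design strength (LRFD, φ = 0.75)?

φR_n ≈ 196 kN (weld metal governs)

t_e = 0.707 × 4 = 2.828 mm; L = 280 mm.
Weld metal: φR_n = 0.75 × 0.6 × 550 × 2.828 × 280 × 10⁻³ = 196 kN.
Base metal (shear rupture): φR_n = 0.75 × 0.6 × 490 × 5 × 280 × 10⁻³ = 308.7 kN.
Governing: weld metal.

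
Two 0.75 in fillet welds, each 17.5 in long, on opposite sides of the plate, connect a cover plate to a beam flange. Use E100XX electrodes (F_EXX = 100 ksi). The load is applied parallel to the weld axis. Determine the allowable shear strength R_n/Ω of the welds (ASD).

Effective throat t_e = 0.707 × 0.75 = 0.5302 in.
Total length L = 35 in; A_we = 0.5302 × 35 = 18.56 in².
F_nw = 0.6 F_EXX = 0.6 × 100 = 60 ksi.
R_n = 60 × 18.56 = 1114 kips; R_n/Ω = 1114/2.0 = 556.8 kips.

R_n/Ω ≈ 557 kips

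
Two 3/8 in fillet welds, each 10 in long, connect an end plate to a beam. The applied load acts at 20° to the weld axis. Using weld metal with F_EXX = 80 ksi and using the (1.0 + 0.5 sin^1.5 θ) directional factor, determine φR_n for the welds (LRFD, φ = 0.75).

t_e = 0.707 × 0.375 = 0.2651 in; A_we = 0.2651 × 20 = 5.303 in².
Directional factor: 1.0 + 0.5 sin^1.5(20°) = 1.1.
F_nw = 0.6 × 80 × 1.1 = 52.8 ksi.
φR_n = 0.75 × 52.8 × 5.303 = 210 kip.

φR_n ≈ 210 kip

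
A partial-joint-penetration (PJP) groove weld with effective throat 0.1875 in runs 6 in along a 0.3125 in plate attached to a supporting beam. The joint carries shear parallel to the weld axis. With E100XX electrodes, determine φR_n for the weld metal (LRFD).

φR_n ≈ 50.6 kips

E100XX → F_EXX = 100 ksi.
Effective throat (given) t_e = 0.1875 in.
A_we = 0.1875 × 6 = 1.125 in².
F_nw = 0.6 F_EXX = 60 ksi.
φR_n = 0.75 × 60 × 1.125 = 50.62 kips.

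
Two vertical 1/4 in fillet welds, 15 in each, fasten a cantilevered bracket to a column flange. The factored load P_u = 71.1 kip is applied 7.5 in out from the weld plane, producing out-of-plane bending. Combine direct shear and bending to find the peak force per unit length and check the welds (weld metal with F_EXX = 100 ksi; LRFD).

L_w = 2 × 15 = 30 in; section modulus (unit throat) S = 2 × L²/6 = 75 in².
Direct shear f_v = P/L_w = 71.1/30 = 2.37 kip/in.
Moment M = P × e = 71.1 × 7.5 = 533.25 kip·in; bending f_b = M/S = 7.11 kip/in.
f_max = √(f_v² + f_b²) = √(2.37² + 7.11²) = 7.495 kip/in.
φr_n = 0.75 × 0.6 × 100 × (0.707 × 0.25) = 7.954 kip/in → adequate.

f_max ≈ 7.49 kip/in; adequate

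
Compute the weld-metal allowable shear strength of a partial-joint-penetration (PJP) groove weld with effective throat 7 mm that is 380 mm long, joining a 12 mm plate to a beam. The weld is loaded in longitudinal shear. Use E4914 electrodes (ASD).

R_n/Ω ≈ 391 kN

E49XX → F_EXX = 490 MPa.
Effective throat (given) t_e = 7 mm.
A_we = 7 × 380 = 2660 mm².
F_nw = 0.6 F_EXX = 294 MPa.
R_n/Ω = (294 × 2660) / 2.0 × 10⁻³ = 391 kN.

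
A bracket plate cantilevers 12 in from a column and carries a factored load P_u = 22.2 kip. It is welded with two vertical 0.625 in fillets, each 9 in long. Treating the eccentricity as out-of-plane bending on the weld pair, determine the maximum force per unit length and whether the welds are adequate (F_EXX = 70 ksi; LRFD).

f_max ≈ 9.94 kip/in; adequate

L_w = 2 × 9 = 18 in; section modulus (unit throat) S = 2 × L²/6 = 27 in².
Direct shear f_v = P/L_w = 22.2/18 = 1.233 kip/in.
Moment M = P × e = 22.2 × 12 = 266.4 kip·in; bending f_b = M/S = 9.867 kip/in.
f_max = √(f_v² + f_b²) = √(1.233² + 9.867²) = 9.943 kip/in.
φr_n = 0.75 × 0.6 × 70 × (0.707 × 0.625) = 13.92 kip/in → adequate.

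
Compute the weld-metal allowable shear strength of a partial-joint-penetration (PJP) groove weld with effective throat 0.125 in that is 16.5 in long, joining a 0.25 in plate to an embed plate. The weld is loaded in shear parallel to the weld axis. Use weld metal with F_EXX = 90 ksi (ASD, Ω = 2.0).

R_n/Ω ≈ 55.7 kips

Effective throat (given) t_e = 0.125 in.
A_we = 0.125 × 16.5 = 2.062 in².
F_nw = 0.6 F_EXX = 54 ksi.
R_n/Ω = (54 × 2.062) / 2.0 = 55.69 kips.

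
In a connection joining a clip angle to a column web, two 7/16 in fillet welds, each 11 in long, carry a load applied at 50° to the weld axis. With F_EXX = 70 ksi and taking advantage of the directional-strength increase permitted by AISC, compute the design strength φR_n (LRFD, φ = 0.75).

φR_n ≈ 286 kips

t_e = 0.707 × 0.4375 = 0.3093 in; A_we = 0.3093 × 22 = 6.805 in².
Directional factor: 1.0 + 0.5 sin^1.5(50°) = 1.335.
F_nw = 0.6 × 70 × 1.335 = 56.08 ksi.
φR_n = 0.75 × 56.08 × 6.805 = 286.2 kips.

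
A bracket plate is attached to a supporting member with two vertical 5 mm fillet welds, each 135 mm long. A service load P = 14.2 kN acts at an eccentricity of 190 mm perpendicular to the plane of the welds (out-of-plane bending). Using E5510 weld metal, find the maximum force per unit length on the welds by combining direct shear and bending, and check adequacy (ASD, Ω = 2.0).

E55XX → F_EXX = 550 MPa.
L_w = 2 × 135 = 270 mm; section modulus (unit throat) S = 2 × L²/6 = 6075 mm².
Direct shear f_v = P/L_w = 14.2×10³/270 = 52.59 N/mm.
Moment M = P × e = 14.2×10³ × 190 = 2698000 N·mm; bending f_b = M/S = 444.1 N/mm.
f_max = √(f_v² + f_b²) = √(52.59² + 444.1²) = 447.2 N/mm.
r_n/Ω = (1/2.0) × 0.6 × 550 × (0.707 × 5) = 583.3 N/mm → adequate.

f_max ≈ 447 N/mm; adequate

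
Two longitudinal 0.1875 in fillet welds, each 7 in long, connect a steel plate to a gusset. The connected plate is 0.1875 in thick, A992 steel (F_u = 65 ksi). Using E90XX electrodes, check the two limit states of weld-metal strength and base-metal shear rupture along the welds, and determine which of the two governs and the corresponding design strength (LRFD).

E90XX → F_EXX = 90 ksi.
t_e = 0.707 × 0.1875 = 0.1326 in; L = 14 in.
Weld metal: φR_n = 0.75 × 0.6 × 90 × 0.1326 × 14 = 75.16 kip.
Base metal (shear rupture): φR_n = 0.75 × 0.6 × 65 × 0.1875 × 14 = 76.78 kip.
Governing: weld metal.

φR_n ≈ 75.2 kip (weld metal governs)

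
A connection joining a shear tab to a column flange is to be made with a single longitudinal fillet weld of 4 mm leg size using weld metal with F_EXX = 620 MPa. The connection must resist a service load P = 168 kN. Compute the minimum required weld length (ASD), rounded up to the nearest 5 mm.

L = 320 mm

Throat t_e = 0.707 × 4 = 2.828 mm.
r_n/Ω = (0.6 × 620 × 2.828) / 2.0 = 526 N/mm = 0.526 kN/mm.
L_req = P / (r_n/Ω) = 168 / 0.526 = 319.4 mm total.
Round up → use L = 320 mm.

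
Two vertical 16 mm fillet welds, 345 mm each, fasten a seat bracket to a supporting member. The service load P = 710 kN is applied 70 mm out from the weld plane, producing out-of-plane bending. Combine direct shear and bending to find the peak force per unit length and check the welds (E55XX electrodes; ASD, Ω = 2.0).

f_max ≈ 1620 N/mm; adequate

E55XX → F_EXX = 550 MPa.
L_w = 2 × 345 = 690 mm; section modulus (unit throat) S = 2 × L²/6 = 39680 mm².
Direct shear f_v = P/L_w = 710×10³/690 = 1029 N/mm.
Moment M = P × e = 710×10³ × 70 = 49700000 N·mm; bending f_b = M/S = 1253 N/mm.
f_max = √(f_v² + f_b²) = √(1029² + 1253²) = 1621 N/mm.
r_n/Ω = (1/2.0) × 0.6 × 550 × (0.707 × 16) = 1866 N/mm → adequate.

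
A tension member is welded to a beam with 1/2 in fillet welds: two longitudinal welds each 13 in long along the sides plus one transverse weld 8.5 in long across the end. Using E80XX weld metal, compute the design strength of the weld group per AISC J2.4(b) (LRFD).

φR_n ≈ 444 kip

E80XX → F_EXX = 80 ksi.
t_e = 0.707 × 0.5 = 0.3535 in.
R_nwl = 0.6 × 80 × 0.3535 × 26 = 441.2 kip (longitudinal, 2 welds).
R_nwt = 0.6 × 80 × 0.3535 × 8.5 = 144.2 kip (transverse, base value).
(i) R_nwl + R_nwt = 585.4 kip; (ii) 0.85 R_nwl + 1.5 R_nwt = 591.3 kip.
R_n = max = 591.3 kip [governs: (ii)]; φR_n = 443.5 kip.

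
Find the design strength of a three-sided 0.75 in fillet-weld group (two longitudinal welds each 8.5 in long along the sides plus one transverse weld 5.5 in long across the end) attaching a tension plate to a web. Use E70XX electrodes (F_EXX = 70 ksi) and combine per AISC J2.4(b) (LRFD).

φR_n ≈ 379 kips

t_e = 0.707 × 0.75 = 0.5302 in.
R_nwl = 0.6 × 70 × 0.5302 × 17 = 378.6 kips (longitudinal, 2 welds).
R_nwt = 0.6 × 70 × 0.5302 × 5.5 = 122.5 kips (transverse, base value).
(i) R_nwl + R_nwt = 501.1 kips; (ii) 0.85 R_nwl + 1.5 R_nwt = 505.5 kips.
R_n = max = 505.5 kips [governs: (ii)]; φR_n = 379.2 kips.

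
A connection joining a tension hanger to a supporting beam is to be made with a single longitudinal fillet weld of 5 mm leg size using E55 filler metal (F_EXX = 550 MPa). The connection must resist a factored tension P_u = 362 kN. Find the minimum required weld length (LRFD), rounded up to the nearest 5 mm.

L = 415 mm

Throat t_e = 0.707 × 5 = 3.535 mm.
φr_n = 0.75 × 0.6 × 550 × 3.535 × 10⁻³ = 0.8749 kN/mm.
L_req = P_u / φr_n = 362 / 0.8749 = 413.8 mm total.
Round up → use L = 415 mm.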